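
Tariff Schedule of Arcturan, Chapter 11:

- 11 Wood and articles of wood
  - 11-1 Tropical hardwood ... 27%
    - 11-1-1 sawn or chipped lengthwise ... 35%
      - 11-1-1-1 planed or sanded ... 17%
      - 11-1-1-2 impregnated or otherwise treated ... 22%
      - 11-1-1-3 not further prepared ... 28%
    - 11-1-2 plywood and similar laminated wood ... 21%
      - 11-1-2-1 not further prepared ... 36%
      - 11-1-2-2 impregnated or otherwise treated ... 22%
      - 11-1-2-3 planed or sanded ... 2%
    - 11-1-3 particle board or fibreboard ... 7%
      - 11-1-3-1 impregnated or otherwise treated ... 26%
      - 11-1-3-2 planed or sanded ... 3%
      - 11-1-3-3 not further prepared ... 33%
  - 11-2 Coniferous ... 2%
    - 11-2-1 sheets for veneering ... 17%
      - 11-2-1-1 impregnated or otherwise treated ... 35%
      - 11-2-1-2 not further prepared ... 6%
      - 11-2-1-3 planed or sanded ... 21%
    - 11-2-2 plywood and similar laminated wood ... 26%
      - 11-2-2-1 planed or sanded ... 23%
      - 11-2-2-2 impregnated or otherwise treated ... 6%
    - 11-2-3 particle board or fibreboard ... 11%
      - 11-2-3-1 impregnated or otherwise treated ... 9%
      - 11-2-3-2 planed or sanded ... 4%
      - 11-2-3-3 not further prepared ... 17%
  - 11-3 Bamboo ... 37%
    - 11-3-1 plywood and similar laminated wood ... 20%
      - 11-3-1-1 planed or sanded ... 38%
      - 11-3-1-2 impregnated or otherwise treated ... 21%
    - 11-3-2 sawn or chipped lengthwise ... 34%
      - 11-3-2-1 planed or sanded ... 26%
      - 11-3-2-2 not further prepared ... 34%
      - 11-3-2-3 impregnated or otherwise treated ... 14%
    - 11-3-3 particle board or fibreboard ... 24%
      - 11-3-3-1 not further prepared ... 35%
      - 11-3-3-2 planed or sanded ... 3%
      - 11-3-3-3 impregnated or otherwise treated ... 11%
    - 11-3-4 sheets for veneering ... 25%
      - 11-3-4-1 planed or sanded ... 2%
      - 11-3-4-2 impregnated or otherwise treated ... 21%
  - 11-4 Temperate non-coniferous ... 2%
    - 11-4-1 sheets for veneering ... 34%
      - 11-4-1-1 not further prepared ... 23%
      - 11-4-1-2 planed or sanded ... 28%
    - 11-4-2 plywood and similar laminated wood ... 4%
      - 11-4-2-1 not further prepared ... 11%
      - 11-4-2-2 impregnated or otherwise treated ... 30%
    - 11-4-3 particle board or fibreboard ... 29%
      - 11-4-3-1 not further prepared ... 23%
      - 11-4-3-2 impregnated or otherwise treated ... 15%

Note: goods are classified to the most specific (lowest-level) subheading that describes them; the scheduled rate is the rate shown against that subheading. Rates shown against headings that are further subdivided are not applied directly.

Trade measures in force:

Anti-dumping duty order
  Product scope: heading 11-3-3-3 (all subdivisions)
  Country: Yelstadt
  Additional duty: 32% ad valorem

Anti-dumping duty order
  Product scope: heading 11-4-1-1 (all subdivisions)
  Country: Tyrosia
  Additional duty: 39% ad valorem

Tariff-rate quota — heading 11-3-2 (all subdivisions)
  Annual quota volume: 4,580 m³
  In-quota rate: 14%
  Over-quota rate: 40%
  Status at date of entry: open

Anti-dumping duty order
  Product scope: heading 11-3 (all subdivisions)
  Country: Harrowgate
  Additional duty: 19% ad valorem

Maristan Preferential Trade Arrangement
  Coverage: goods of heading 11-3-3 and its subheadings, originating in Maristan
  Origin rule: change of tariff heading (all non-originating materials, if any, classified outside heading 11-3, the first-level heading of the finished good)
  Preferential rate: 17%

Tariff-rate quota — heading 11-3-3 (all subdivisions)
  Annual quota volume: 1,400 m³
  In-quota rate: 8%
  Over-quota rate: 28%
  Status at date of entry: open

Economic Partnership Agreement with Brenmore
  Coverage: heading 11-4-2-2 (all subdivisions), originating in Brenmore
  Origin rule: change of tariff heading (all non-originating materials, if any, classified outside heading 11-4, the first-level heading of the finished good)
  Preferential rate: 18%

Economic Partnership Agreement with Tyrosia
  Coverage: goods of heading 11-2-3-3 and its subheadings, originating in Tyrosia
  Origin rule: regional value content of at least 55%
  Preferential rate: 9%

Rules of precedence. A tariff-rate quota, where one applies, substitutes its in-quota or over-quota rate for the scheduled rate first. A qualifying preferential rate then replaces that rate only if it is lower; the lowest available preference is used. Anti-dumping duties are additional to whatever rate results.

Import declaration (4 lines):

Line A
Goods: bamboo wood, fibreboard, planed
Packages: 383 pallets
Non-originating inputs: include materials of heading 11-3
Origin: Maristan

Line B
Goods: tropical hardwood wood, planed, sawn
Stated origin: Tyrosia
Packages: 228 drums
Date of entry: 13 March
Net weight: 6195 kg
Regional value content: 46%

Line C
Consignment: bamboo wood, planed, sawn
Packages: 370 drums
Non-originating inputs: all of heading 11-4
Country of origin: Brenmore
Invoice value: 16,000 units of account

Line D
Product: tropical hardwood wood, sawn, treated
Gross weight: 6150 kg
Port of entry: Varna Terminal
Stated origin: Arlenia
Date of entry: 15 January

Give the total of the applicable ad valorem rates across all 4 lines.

Line A: bamboo → 11-3; fibreboard → 11-3-3; planed → 11-3-3-2. Scheduled 3%. quota on 11-3-3 open → in-quota 8%; Maristan agreement on 11-3-3: CTH not met. → 8%.
Line B: tropical hardwood → 11-1; sawn → 11-1-1; planed → 11-1-1-1. Scheduled 17%. Tyrosia agreement on 11-2-3-3: 11-1-1-1 not covered. → 17%.
Line C: bamboo → 11-3; sawn → 11-3-2; planed → 11-3-2-1. Scheduled 26%. quota on 11-3-2 open → in-quota 14%; Brenmore agreement on 11-4-2-2: 11-3-2-1 not covered. → 14%.
Line D: tropical hardwood → 11-1; sawn → 11-1-1; treated → 11-1-1-2. Scheduled 22%. No special measure applies. → 22%.
Sum: 8% + 17% + 14% + 22% = 61%.

61%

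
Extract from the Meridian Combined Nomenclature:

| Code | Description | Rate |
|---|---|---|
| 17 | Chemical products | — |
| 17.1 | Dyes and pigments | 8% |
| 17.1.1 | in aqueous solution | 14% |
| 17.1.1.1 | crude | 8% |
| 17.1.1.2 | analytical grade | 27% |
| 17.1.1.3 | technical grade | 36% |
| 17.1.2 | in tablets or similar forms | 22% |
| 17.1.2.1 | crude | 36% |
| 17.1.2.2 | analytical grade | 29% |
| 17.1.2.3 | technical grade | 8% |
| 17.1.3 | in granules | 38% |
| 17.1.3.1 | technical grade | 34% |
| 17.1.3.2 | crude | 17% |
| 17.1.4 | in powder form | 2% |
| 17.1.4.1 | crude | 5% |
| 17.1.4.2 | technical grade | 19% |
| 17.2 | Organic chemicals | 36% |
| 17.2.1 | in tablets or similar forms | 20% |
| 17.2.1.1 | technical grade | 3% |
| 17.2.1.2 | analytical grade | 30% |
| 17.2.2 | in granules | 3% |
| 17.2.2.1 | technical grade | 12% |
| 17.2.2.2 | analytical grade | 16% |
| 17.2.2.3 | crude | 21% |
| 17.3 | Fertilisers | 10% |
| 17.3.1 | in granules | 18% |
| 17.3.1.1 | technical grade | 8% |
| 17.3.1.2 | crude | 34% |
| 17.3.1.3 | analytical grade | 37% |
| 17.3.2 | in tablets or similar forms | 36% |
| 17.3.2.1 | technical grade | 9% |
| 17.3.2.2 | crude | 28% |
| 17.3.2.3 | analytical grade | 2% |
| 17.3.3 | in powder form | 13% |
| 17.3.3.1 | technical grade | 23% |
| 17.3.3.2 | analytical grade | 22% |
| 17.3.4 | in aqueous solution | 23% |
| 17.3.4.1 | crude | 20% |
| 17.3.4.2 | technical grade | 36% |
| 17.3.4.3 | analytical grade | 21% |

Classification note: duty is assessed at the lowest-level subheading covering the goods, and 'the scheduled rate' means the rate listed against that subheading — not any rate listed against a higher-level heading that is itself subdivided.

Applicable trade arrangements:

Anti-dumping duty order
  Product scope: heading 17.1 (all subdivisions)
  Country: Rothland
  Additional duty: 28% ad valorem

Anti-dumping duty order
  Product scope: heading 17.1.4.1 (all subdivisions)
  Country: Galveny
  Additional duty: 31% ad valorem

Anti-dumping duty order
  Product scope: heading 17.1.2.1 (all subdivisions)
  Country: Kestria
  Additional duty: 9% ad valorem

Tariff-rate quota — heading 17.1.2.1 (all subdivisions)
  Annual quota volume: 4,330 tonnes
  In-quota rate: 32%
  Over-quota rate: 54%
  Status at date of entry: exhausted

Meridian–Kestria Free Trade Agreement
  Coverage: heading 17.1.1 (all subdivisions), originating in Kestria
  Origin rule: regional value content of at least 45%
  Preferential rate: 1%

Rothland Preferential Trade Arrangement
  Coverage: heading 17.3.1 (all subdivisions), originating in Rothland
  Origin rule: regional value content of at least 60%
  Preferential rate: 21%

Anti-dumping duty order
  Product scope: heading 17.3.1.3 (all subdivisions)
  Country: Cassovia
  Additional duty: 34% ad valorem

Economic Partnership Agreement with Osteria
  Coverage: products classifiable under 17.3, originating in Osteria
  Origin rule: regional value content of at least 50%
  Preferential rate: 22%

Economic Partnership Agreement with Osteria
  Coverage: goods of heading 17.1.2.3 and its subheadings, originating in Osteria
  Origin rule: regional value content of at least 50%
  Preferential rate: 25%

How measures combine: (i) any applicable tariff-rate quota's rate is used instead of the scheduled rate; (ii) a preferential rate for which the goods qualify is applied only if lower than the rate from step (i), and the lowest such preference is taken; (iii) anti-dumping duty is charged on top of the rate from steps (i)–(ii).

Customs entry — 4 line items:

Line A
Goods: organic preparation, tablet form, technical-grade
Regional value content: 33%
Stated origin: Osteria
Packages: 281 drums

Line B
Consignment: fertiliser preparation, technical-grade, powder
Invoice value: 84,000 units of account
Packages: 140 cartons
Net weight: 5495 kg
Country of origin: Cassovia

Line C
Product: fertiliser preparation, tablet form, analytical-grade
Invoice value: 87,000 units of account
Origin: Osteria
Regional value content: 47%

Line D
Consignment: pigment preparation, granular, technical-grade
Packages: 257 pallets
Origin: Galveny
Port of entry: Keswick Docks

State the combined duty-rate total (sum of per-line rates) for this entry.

Line A: organic → 17.2; tablet form → 17.2.1; technical-grade → 17.2.1.1. Scheduled 3%. Osteria agreement on 17.3: 17.2.1.1 not covered; Osteria agreement on 17.1.2.3: 17.2.1.1 not covered. → 3%.
Line B: fertiliser → 17.3; powder → 17.3.3; technical-grade → 17.3.3.1. Scheduled 23%. No special measure applies. → 23%.
Line C: fertiliser → 17.3; tablet form → 17.3.2; analytical-grade → 17.3.2.3. Scheduled 2%. Osteria agreement on 17.3: RVC < 50%; Osteria agreement on 17.1.2.3: 17.3.2.3 not covered. → 2%.
Line D: pigment → 17.1; granular → 17.1.3; technical-grade → 17.1.3.1. Scheduled 34%. No special measure applies. → 34%.
Sum: 3% + 23% + 2% + 34% = 62%.

62%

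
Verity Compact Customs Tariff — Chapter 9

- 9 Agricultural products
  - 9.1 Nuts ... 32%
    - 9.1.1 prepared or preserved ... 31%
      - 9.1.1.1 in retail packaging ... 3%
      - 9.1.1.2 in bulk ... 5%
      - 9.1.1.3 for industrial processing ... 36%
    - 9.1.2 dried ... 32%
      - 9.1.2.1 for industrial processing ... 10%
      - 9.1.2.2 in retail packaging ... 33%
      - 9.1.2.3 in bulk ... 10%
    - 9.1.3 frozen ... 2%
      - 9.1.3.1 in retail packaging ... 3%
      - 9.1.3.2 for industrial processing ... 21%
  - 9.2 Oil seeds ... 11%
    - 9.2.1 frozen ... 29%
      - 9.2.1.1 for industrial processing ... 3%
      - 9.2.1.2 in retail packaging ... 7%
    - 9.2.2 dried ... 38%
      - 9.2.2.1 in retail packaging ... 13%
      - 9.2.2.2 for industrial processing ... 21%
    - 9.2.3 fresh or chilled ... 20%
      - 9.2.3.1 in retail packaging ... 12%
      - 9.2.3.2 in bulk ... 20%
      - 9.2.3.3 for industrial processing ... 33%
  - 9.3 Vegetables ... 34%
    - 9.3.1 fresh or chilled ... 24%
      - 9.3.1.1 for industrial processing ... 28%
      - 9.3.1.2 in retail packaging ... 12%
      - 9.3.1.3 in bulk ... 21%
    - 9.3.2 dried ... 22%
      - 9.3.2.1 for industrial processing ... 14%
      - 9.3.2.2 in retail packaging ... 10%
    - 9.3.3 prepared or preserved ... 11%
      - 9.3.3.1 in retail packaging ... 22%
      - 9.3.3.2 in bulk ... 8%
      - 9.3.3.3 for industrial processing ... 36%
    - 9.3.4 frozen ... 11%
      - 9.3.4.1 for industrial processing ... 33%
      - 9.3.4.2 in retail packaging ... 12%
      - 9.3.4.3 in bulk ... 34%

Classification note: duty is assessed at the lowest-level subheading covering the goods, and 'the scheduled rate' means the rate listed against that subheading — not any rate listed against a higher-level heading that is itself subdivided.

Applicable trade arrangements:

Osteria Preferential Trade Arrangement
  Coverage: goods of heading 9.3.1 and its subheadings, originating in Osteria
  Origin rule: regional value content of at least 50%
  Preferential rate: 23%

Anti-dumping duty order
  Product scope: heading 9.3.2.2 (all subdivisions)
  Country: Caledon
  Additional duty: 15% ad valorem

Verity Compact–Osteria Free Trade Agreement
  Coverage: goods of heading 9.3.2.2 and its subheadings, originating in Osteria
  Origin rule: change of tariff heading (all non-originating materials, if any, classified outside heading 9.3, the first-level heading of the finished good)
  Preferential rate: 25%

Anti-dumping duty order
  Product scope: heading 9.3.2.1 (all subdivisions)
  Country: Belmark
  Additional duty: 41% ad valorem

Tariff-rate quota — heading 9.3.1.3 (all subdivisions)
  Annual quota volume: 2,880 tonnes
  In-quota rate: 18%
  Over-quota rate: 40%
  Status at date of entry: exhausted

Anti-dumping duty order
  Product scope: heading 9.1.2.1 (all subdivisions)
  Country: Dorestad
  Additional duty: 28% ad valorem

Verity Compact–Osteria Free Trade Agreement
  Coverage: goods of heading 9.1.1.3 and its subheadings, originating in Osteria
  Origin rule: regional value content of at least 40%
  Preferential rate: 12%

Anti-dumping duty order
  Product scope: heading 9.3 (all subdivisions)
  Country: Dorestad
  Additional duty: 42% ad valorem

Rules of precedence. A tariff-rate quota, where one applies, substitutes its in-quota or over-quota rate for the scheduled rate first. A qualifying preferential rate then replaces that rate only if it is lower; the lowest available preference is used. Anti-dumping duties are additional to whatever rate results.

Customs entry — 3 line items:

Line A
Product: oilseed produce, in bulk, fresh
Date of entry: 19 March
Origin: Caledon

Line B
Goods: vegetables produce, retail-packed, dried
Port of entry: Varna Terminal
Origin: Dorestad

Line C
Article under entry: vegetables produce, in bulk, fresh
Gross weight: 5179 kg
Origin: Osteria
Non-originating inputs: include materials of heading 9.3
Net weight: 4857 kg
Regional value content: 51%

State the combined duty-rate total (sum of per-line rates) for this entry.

Line A: oilseed → 9.2; fresh → 9.2.3; in bulk → 9.2.3.2. Scheduled 20%. No special measure applies. → 20%.
Line B: vegetables → 9.3; dried → 9.3.2; retail-packed → 9.3.2.2. Scheduled 10%. anti-dumping (Dorestad, 9.3): +42%; total 10% + 42% = 52%. → 52%.
Line C: vegetables → 9.3; fresh → 9.3.1; in bulk → 9.3.1.3. Scheduled 21%. quota on 9.3.1.3 exhausted → over-quota 40%; Osteria agreement on 9.3.1: RVC ≥ 50% → 23% available; Osteria agreement on 9.3.2.2: 9.3.1.3 not covered; Osteria agreement on 9.1.1.3: 9.3.1.3 not covered; preferential 23%. → 23%.
Sum: 20% + 52% + 23% = 95%.

95%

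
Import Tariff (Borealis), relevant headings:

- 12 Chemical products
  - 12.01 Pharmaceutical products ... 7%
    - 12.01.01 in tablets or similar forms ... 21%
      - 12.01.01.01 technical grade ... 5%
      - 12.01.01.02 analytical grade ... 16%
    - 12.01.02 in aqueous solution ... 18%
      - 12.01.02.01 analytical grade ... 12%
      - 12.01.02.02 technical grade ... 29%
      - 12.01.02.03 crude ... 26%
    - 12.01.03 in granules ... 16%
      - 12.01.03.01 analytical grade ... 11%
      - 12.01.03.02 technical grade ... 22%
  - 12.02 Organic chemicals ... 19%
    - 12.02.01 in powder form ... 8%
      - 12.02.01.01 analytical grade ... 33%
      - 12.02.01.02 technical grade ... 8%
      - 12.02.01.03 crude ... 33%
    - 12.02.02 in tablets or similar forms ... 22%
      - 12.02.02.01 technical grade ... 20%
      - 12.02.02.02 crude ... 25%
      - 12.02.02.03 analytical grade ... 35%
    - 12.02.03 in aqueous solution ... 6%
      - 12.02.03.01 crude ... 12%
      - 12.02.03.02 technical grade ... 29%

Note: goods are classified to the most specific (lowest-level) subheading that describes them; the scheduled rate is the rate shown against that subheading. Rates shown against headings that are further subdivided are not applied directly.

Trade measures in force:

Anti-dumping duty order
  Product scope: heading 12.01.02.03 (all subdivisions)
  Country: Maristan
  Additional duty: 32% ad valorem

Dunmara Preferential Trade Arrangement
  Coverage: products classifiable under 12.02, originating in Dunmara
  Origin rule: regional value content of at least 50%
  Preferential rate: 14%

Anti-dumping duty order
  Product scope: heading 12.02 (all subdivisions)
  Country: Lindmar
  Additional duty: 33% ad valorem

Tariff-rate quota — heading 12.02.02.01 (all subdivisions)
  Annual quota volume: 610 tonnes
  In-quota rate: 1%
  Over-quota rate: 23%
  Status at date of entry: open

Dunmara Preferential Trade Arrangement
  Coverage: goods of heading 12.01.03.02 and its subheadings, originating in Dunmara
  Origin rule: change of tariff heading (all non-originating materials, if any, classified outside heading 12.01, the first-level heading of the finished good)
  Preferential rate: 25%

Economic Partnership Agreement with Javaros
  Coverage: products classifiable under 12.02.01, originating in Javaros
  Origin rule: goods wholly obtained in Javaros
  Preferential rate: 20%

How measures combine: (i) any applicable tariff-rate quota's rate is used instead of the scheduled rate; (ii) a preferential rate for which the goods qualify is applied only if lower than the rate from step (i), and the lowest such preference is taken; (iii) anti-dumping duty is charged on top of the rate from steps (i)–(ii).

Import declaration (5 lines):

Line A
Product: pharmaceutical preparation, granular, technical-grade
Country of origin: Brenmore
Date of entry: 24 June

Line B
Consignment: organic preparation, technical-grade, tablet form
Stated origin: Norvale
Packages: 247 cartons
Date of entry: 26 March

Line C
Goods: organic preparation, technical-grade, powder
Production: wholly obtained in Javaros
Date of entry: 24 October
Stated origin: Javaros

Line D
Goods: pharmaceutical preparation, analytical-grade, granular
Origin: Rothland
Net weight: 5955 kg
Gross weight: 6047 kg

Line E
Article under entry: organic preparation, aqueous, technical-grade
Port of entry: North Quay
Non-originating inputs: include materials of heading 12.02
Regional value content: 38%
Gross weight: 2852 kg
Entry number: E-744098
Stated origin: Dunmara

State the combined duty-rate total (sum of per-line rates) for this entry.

Line A: pharmaceutical → 12.01; granular → 12.01.03; technical-grade → 12.01.03.02. Scheduled 22%. No special measure applies. → 22%.
Line B: organic → 12.02; tablet form → 12.02.02; technical-grade → 12.02.02.01. Scheduled 20%. quota on 12.02.02.01 open → in-quota 1%. → 1%.
Line C: organic → 12.02; powder → 12.02.01; technical-grade → 12.02.01.02. Scheduled 8%. Javaros agreement on 12.02.01: wholly obtained → 20% available; preference 20% not lower than 8% → no reduction. → 8%.
Line D: pharmaceutical → 12.01; granular → 12.01.03; analytical-grade → 12.01.03.01. Scheduled 11%. No special measure applies. → 11%.
Line E: organic → 12.02; aqueous → 12.02.03; technical-grade → 12.02.03.02. Scheduled 29%. Dunmara agreement on 12.02: RVC < 50%; Dunmara agreement on 12.01.03.02: 12.02.03.02 not covered. → 29%.
Sum: 22% + 1% + 8% + 11% + 29% = 71%.

71%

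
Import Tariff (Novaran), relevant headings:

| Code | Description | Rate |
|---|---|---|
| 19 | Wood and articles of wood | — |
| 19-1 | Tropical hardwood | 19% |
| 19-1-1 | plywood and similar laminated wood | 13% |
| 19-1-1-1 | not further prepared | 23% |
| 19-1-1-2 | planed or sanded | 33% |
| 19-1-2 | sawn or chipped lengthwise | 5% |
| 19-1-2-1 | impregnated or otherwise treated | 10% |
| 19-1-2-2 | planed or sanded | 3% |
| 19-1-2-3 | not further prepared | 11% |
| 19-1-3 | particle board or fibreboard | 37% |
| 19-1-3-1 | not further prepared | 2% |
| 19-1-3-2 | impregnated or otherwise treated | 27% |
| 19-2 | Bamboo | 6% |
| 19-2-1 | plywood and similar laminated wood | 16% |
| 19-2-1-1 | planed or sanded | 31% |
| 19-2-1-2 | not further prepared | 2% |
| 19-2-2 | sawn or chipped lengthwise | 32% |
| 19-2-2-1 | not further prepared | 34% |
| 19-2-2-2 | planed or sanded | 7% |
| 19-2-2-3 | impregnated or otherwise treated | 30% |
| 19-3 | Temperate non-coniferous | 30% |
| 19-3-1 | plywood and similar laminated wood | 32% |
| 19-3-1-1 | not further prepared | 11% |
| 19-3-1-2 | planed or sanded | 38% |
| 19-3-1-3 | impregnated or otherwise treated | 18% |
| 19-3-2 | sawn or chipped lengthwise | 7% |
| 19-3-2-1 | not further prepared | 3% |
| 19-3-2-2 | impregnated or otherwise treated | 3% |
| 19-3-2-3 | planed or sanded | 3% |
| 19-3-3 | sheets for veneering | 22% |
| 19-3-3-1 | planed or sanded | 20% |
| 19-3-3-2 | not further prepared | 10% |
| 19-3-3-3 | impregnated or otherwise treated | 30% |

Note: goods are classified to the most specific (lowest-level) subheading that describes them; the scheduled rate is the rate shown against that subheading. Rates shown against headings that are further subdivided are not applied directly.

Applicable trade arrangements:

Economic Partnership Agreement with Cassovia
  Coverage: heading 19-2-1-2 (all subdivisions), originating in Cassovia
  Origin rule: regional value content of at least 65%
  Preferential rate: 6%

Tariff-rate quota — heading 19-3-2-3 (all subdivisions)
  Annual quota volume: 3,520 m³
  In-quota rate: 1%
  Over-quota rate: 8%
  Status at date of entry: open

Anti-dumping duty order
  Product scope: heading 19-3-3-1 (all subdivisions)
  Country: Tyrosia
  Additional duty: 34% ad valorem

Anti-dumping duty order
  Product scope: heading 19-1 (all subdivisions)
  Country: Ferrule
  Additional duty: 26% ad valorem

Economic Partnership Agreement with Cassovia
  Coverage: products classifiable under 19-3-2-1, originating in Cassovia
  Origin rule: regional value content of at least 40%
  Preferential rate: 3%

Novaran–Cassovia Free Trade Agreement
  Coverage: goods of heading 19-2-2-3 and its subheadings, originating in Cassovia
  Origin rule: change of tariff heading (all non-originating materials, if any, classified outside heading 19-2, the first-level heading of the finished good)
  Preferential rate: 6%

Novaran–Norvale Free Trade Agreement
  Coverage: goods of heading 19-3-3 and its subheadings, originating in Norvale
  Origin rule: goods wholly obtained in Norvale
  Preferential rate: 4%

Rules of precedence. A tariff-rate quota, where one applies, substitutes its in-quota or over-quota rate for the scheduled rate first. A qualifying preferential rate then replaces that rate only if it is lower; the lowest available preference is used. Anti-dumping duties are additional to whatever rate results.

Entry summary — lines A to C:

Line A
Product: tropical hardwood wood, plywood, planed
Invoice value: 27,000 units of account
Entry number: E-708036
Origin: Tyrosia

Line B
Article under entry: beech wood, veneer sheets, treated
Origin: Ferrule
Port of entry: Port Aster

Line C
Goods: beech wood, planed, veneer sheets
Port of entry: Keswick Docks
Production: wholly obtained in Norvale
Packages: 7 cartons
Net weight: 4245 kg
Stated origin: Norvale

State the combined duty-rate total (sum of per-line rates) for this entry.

Line A: tropical hardwood → 19-1; plywood → 19-1-1; planed → 19-1-1-2. Scheduled 33%. No special measure applies. → 33%.
Line B: beech → 19-3; veneer sheets → 19-3-3; treated → 19-3-3-3. Scheduled 30%. No special measure applies. → 30%.
Line C: beech → 19-3; veneer sheets → 19-3-3; planed → 19-3-3-1. Scheduled 20%. Norvale agreement on 19-3-3: wholly obtained → 4% available; preferential 4%. → 4%.
Sum: 33% + 30% + 4% = 67%.

67%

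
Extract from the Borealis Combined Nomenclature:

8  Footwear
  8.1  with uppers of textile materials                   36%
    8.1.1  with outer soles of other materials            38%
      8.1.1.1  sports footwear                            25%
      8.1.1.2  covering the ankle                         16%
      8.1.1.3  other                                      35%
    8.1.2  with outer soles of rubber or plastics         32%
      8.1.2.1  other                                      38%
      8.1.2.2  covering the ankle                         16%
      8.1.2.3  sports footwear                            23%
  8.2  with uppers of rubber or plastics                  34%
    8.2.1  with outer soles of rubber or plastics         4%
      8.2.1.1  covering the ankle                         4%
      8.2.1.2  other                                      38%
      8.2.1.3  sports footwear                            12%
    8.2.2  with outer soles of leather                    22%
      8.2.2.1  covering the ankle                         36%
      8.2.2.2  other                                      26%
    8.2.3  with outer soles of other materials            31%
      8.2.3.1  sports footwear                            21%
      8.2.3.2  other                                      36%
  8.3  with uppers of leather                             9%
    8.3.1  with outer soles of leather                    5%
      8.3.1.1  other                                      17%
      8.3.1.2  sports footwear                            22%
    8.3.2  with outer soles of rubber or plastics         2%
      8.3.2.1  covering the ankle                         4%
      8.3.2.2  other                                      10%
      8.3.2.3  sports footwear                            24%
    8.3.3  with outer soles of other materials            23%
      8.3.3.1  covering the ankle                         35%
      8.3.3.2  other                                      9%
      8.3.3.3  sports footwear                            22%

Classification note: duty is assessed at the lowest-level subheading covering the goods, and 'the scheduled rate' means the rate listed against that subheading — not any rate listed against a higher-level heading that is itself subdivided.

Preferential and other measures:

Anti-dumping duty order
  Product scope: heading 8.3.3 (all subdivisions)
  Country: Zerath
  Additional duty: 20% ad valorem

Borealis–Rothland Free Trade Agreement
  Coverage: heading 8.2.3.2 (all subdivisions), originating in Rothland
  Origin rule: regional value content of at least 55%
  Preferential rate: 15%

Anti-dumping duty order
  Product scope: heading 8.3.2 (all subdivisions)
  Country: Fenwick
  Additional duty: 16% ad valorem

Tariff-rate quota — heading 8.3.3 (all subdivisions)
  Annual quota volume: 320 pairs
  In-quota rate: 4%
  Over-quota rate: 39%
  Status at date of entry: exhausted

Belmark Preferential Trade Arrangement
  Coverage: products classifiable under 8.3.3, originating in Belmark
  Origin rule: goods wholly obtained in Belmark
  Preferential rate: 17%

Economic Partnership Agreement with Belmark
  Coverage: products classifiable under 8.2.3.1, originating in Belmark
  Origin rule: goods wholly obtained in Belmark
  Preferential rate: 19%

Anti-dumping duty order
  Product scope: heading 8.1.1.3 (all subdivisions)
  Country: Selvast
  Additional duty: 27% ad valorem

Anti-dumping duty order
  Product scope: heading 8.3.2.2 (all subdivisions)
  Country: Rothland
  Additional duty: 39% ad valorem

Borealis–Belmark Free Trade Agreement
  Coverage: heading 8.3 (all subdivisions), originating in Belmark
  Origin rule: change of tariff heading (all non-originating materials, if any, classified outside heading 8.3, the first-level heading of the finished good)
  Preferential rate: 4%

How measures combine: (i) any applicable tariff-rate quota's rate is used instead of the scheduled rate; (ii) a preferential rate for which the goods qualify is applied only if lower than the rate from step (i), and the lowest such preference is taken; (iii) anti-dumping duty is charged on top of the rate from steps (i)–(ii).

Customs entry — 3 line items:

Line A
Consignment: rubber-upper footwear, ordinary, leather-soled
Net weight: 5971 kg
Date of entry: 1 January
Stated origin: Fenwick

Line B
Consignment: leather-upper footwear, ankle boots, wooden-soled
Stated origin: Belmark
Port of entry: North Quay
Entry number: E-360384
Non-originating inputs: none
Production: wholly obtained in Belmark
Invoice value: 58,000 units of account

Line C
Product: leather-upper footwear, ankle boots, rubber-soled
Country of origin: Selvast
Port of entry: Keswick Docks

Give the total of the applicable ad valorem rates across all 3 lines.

Line A: rubber-upper → 8.2; leather-soled → 8.2.2; ordinary → 8.2.2.2. Scheduled 26%. No special measure applies. → 26%.
Line B: leather-upper → 8.3; wooden-soled → 8.3.3; ankle boots → 8.3.3.1. Scheduled 35%. quota on 8.3.3 exhausted → over-quota 39%; Belmark agreement on 8.3.3: wholly obtained → 17% available; Belmark agreement on 8.2.3.1: 8.3.3.1 not covered; Belmark agreement on 8.3: CTH met → 4% available; preferential 4%. → 4%.
Line C: leather-upper → 8.3; rubber-soled → 8.3.2; ankle boots → 8.3.2.1. Scheduled 4%. No special measure applies. → 4%.
Sum: 26% + 4% + 4% = 34%.

34%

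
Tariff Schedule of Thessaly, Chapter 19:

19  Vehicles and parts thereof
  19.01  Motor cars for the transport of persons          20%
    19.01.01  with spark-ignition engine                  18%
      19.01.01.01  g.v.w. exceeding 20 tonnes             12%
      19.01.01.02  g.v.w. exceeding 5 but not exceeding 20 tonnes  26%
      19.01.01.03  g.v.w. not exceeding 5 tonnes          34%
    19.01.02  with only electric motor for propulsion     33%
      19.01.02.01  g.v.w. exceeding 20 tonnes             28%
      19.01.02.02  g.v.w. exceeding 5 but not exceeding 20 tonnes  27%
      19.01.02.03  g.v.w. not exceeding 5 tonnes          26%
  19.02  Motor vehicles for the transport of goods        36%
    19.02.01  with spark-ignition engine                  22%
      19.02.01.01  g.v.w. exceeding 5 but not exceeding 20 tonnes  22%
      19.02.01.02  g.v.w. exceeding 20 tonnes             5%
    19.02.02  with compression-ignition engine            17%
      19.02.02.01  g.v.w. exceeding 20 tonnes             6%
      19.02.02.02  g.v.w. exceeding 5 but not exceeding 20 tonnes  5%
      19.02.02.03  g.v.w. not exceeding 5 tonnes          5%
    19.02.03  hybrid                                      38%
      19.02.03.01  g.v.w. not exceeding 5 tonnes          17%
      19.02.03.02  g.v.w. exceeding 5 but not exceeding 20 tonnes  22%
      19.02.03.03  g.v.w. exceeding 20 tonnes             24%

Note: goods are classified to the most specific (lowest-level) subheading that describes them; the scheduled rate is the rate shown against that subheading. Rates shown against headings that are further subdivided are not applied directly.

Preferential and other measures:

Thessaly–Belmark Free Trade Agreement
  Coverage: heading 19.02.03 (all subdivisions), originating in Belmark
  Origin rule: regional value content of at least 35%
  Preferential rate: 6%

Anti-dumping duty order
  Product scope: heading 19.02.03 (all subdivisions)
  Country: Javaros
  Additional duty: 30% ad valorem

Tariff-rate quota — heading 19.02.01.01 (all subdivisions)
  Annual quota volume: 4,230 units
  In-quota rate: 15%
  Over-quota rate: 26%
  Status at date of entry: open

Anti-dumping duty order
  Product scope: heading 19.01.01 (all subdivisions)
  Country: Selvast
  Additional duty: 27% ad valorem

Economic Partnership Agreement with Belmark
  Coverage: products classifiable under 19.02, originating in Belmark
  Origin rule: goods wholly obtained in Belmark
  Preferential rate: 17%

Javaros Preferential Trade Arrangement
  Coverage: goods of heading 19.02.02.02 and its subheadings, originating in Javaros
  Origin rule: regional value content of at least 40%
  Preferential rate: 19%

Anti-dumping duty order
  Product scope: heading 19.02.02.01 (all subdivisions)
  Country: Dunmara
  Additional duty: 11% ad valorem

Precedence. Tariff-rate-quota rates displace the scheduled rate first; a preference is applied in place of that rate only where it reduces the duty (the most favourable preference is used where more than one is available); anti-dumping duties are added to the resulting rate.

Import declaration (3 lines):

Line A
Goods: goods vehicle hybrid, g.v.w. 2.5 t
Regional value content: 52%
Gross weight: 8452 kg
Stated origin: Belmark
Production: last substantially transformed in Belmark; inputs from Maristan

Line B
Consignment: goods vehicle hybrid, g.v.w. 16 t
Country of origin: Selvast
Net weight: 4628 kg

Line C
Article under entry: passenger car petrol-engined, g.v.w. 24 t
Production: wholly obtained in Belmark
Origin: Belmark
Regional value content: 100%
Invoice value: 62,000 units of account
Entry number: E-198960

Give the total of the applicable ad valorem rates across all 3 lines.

40%

Line A: goods vehicle → 19.02; hybrid → 19.02.03; g.v.w. 2.5 t → 19.02.03.01. Scheduled 17%. Belmark agreement on 19.02.03: RVC ≥ 35% → 6% available; Belmark agreement on 19.02: not wholly obtained; preferential 6%. → 6%.
Line B: goods vehicle → 19.02; hybrid → 19.02.03; g.v.w. 16 t → 19.02.03.02. Scheduled 22%. No special measure applies. → 22%.
Line C: passenger car → 19.01; petrol-engined → 19.01.01; g.v.w. 24 t → 19.01.01.01. Scheduled 12%. Belmark agreement on 19.02.03: 19.01.01.01 not covered; Belmark agreement on 19.02: 19.01.01.01 not covered. → 12%.
Sum: 6% + 22% + 12% = 40%.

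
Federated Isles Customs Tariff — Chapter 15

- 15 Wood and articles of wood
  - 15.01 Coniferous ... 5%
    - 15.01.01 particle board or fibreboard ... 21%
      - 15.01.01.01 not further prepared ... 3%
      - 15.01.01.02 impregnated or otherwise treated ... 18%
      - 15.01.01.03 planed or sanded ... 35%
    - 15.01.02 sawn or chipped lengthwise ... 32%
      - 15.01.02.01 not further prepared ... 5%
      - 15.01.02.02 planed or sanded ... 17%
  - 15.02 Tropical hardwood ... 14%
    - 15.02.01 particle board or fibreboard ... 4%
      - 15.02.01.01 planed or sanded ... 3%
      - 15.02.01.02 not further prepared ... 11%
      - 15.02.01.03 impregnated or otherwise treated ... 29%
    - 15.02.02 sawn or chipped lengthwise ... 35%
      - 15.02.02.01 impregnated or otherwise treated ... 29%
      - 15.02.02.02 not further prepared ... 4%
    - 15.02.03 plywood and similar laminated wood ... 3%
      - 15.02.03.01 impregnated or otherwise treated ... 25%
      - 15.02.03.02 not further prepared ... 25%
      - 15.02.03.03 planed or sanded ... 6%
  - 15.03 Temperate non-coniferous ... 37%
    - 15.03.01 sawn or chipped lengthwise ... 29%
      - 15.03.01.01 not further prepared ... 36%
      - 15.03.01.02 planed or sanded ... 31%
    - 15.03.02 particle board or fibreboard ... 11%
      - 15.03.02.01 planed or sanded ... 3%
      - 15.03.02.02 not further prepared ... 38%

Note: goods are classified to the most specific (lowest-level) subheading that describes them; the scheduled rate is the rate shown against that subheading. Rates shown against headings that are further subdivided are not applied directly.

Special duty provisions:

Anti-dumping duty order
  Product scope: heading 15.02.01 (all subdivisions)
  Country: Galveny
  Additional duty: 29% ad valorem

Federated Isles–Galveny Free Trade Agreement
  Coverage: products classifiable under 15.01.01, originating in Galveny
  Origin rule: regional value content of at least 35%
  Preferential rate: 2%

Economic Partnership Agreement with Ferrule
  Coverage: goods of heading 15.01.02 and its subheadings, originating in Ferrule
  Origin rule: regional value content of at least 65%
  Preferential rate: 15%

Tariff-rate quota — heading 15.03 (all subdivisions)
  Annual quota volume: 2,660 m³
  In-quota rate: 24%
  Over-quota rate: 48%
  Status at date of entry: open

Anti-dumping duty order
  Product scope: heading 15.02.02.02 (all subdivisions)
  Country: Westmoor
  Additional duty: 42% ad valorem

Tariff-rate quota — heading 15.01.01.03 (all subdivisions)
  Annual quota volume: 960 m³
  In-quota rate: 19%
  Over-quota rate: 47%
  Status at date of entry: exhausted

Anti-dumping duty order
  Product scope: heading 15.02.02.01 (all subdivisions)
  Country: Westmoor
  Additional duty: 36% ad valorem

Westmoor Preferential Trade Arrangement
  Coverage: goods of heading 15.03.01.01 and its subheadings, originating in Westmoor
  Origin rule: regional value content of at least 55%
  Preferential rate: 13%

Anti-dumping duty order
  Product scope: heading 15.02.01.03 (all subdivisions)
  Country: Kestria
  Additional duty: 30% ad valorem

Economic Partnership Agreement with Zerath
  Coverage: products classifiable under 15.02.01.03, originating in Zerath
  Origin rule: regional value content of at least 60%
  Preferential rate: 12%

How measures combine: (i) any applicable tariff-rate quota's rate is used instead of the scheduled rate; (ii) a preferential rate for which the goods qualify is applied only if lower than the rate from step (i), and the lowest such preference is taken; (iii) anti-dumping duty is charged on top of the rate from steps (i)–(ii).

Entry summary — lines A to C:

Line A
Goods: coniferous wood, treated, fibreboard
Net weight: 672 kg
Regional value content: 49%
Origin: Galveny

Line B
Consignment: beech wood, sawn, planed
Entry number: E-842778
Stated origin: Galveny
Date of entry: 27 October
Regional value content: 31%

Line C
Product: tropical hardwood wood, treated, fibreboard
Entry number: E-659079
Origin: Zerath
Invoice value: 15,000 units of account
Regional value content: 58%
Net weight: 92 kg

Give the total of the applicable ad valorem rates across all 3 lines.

Line A: coniferous → 15.01; fibreboard → 15.01.01; treated → 15.01.01.02. Scheduled 18%. Galveny agreement on 15.01.01: RVC ≥ 35% → 2% available; preferential 2%. → 2%.
Line B: beech → 15.03; sawn → 15.03.01; planed → 15.03.01.02. Scheduled 31%. quota on 15.03 open → in-quota 24%; Galveny agreement on 15.01.01: 15.03.01.02 not covered. → 24%.
Line C: tropical hardwood → 15.02; fibreboard → 15.02.01; treated → 15.02.01.03. Scheduled 29%. Zerath agreement on 15.02.01.03: RVC < 60%. → 29%.
Sum: 2% + 24% + 29% = 55%.

55%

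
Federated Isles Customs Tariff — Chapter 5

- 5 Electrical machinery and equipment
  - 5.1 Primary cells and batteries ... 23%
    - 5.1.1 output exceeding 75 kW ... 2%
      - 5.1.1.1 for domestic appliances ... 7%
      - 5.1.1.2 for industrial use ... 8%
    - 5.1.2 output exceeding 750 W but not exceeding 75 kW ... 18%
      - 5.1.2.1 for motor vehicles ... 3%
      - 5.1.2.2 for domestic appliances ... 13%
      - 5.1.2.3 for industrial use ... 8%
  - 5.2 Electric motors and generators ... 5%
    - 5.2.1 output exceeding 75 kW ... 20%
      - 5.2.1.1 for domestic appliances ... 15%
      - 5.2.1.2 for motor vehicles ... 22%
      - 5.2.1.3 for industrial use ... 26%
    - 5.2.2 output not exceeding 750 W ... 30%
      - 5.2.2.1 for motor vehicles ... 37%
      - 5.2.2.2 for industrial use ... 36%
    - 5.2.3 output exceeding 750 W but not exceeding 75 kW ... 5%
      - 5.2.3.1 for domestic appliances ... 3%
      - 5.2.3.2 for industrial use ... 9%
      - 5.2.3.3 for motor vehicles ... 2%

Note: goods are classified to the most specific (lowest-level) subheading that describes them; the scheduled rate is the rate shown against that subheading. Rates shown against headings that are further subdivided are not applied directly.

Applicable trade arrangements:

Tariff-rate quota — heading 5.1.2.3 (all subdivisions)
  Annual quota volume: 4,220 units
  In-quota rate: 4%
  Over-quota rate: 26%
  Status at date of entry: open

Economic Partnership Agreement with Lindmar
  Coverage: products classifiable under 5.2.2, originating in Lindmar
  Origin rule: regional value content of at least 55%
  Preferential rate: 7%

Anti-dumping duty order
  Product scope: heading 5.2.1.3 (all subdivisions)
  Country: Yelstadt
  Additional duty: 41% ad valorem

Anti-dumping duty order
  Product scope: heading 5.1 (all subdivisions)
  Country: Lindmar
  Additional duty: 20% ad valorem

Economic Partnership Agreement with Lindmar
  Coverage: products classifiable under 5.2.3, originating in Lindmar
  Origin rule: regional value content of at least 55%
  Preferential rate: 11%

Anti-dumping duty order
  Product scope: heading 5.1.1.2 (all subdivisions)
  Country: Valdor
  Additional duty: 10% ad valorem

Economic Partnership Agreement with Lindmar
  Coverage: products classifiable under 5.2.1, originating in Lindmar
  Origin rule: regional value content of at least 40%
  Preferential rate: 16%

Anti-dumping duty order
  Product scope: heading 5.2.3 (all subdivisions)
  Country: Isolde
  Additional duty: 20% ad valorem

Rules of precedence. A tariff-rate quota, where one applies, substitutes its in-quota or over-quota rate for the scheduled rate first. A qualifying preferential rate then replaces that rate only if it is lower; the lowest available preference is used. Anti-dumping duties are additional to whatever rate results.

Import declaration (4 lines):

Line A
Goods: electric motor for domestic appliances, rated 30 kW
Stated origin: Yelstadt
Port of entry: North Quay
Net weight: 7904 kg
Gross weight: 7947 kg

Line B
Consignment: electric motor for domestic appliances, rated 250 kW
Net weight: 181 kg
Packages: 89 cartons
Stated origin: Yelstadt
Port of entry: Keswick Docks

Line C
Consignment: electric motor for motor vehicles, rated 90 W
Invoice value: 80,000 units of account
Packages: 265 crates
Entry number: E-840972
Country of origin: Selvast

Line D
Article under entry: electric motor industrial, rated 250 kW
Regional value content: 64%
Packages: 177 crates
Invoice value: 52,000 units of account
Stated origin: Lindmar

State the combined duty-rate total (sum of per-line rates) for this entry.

71%

Line A: electric motor → 5.2; rated 30 kW → 5.2.3; for domestic appliances → 5.2.3.1. Scheduled 3%. No special measure applies. → 3%.
Line B: electric motor → 5.2; rated 250 kW → 5.2.1; for domestic appliances → 5.2.1.1. Scheduled 15%. No special measure applies. → 15%.
Line C: electric motor → 5.2; rated 90 W → 5.2.2; for motor vehicles → 5.2.2.1. Scheduled 37%. No special measure applies. → 37%.
Line D: electric motor → 5.2; rated 250 kW → 5.2.1; industrial → 5.2.1.3. Scheduled 26%. Lindmar agreement on 5.2.2: 5.2.1.3 not covered; Lindmar agreement on 5.2.3: 5.2.1.3 not covered; Lindmar agreement on 5.2.1: RVC ≥ 40% → 16% available; preferential 16%. → 16%.
Sum: 3% + 15% + 37% + 16% = 71%.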